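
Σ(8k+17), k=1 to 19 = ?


Σ(8k+17) = 8·Σk + 17·n
= 8·190 + 17·19
= 1520 + 323 = 1843

Σ = 1843


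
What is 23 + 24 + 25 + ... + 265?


Σₖ₌23^265 k = Σₖ₌₁^265 k − Σₖ₌₁^22 k
= 265·266/2 − 22·23/2
= 35245 − 253 = 34992

Σk = 34992


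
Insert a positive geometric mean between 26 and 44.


GM = √(26×44) = √1144 = 33.8231

GM = 33.8231


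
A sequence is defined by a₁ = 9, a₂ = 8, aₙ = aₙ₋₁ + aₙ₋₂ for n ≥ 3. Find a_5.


Computing iteratively: 9, 8, 17, 25, 42
a_5 = 42

a_5 = 42


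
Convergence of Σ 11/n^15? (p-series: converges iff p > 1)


p-series test: Σ c/n^p converges if p > 1, diverges if p ≤ 1 (constant c > 0 doesn't affect convergence).
p = 15
15 > 1 → CONVERGES

Converges (p = 15 > 1)


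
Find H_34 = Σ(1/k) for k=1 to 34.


H_34 = 1/1 + 1/2 + 1/3 + ... + 1/34
= 54062195834749/13127595717600
≈ 4.1182

H_34 = 54062195834749/13127595717600 ≈ 4.1182


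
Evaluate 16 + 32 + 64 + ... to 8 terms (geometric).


Sₙ = 16×(2^8 - 1)/(2 - 1)
= 16×(256 - 1)/1
= 16×255/1
= 4080

S_8 = 4080


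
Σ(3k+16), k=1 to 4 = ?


Σ(3k+16) = 3·Σk + 16·n
= 3·10 + 16·4
= 30 + 64 = 94

Σ = 94


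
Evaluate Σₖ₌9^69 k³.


Σₖ₌9^69 k³ = [69·70/2]² − [8·9/2]²
= 5832225 − 1296 = 5830929

Σk³ = 5830929


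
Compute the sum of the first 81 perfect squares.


n = 81
n(n+1)(2n+1)/6 = 81×82×163/6
= 1082646/6 = 180441

Σk² = 180441


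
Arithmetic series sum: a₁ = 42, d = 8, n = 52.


aₙ = 42 + (52-1)×8 = 450
Sₙ = n(a₁+aₙ)/2 = 52×(42+450)/2
= 52×492/2 = 12792

S_52 = 12792


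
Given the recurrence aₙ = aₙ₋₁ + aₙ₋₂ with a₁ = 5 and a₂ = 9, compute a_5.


Computing iteratively: 5, 9, 14, 23, 37
a_5 = 37

a_5 = 37


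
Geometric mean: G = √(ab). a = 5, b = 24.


GM = √(5×24) = √120 = 10.9545

GM = 10.9545


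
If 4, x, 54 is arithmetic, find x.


AM = (4 + 54)/2 = 58/2 = 29

AM = 29


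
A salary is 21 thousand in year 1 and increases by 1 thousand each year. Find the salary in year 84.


aₙ = a₁ + (n-1)d
= 21 + (84-1)×1
= 21 + 83
= 104

a_84 = 104


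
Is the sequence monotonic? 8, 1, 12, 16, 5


Differences: -7, 11, 4, -11
Difference at position 2 is +11 (> 0) but position 1 is -7 (< 0) — sequence both rises and falls
→ NOT monotonic

Not monotonic


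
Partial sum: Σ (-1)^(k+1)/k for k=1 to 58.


S = 1 - 1/2 + 1/3 - 1/4 + 1/5 - 1/6 + 1/7 - 1/8 ± ...
= 0.6846
(Full series converges to +ln(2) ≈ +0.6931)

S_58 = 0.6846


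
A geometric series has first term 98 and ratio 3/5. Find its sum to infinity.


S∞ = a₁/(1-r) = 98/(1 - 3/5)
= 98/(2/5)
= 245

S∞ = 245


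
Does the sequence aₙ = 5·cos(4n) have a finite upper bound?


For all n, -1 ≤ cos(4n) ≤ 1, so -5 ≤ 5·cos(4n) ≤ 5
Lower bound: -5, Upper bound: 5
The sequence IS bounded

Bounded (-5 ≤ aₙ ≤ 5)


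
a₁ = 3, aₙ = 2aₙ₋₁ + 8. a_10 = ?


Computing step by step:
a_1 = 3
a_2 = 14
a_3 = 36
a_4 = 80
a_5 = 168
a_6 = 344
a_7 = 696
a_8 = 1400
a_9 = 2808
a_10 = 5624


a_10 = 5624


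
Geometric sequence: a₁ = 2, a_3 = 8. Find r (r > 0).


r^(n-1) = aₙ/a₁
r^2 = 8/2 = 4
r = 4^(1/2)
= ±2; taking r > 0 gives r = 2

r = 2


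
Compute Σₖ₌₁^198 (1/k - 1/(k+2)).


Telescoping with gap 2: two head and two tail terms survive.
= (1 + 1/2) - (1/199 + 1/200)
= 3/2 - 1/199 - 1/200 = 59301/39800

Sum = 59301/39800


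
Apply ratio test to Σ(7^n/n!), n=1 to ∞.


aₙ = 7^n/n!
a_{n+1}/aₙ = 7^(n+1)/(n+1)! × n!/7^n
= 7/(n+1)
L = lim(n→∞) 7/(n+1) = 0
L < 1 → series CONVERGES

Converges (ratio test: L = 0 < 1)


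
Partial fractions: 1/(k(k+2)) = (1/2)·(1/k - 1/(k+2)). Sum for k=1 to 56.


1/(k(k+2)) = (1/2)·(1/k - 1/(k+2)) (partial fractions)
Telescoping: Σ = (1/2)·(1 + 1/2 - 1/57 - 1/58) = 1211/1653

Sum = 1211/1653


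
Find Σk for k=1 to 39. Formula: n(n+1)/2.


n(n+1)/2 = 39×40/2 = 1560/2 = 780

Σk = 780


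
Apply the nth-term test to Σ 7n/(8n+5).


lim(n→∞) 7n/(8n+5) = 7/8 = 7/8  (divide numerator and denominator by n)
lim aₙ = 7/8 ≠ 0 → series DIVERGES

Diverges (lim aₙ = 7/8 ≠ 0)


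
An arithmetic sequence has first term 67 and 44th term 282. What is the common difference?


d = (aₙ - a₁)/(n-1)
= (282 - 67)/(44-1)
= 215/43 = 5

d = 5


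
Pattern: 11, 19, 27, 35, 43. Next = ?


Pattern: arithmetic (d=8)
Terms: 11, 19, 27, 35, 43
Next term = 51

Next term = 51


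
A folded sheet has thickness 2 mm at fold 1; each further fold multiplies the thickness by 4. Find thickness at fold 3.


aₙ = a₁·r^(n-1)
= 2×4^2
= 2×16
= 32

a_3 = 32


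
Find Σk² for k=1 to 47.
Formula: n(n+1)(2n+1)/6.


n = 47
n(n+1)(2n+1)/6 = 47×48×95/6
= 214320/6 = 35720

Σk² = 35720


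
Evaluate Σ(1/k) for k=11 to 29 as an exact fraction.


Σₖ₌11^29 1/k = 1/11 + 1/12 + 1/13 + ... + 1/29
= 2405217121297/2329089562800
≈ 1.0327

Sum = 2405217121297/2329089562800 ≈ 1.0327


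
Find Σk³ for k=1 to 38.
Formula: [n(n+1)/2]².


n(n+1)/2 = 38×39/2 = 741
Σk³ = 741² = 549081

Σk³ = 549081


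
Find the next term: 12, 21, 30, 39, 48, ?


Pattern: arithmetic (d=9)
Terms: 12, 21, 30, 39, 48
Next term = 57

Next term = 57


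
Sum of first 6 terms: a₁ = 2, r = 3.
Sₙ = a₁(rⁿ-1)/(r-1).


Sₙ = 2×(3^6 - 1)/(3 - 1)
= 2×(729 - 1)/2
= 2×728/2
= 728

S_6 = 728


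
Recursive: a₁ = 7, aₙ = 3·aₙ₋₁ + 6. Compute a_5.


Computing step by step:
a_1 = 7
a_2 = 27
a_3 = 87
a_4 = 267
a_5 = 807


a_5 = 807


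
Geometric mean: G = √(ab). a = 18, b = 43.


GM = √(18×43) = √774 = 27.8209

GM = 27.8209


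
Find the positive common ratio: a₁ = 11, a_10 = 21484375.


r^(n-1) = aₙ/a₁
r^9 = 21484375/11 = 1953125
r = 1953125^(1/9)
= 5

r = 5


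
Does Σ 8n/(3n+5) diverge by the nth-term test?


lim(n→∞) 8n/(3n+5) = 8/3 = 8/3  (divide numerator and denominator by n)
lim aₙ = 8/3 ≠ 0 → series DIVERGES

Diverges (lim aₙ = 8/3 ≠ 0)


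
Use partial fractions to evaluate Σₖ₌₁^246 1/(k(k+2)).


1/(k(k+2)) = (1/2)·(1/k - 1/(k+2)) (partial fractions)
Telescoping: Σ = (1/2)·(1 + 1/2 - 1/247 - 1/248) = 91389/122512

Sum = 91389/122512


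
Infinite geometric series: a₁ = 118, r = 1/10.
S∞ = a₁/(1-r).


S∞ = a₁/(1-r) = 118/(1 - 1/10)
= 118/(9/10)
= 1180/9

S∞ = 1180/9


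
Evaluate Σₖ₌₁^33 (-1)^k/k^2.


S = -1 + 1/4 - 1/9 + 1/16 - 1/25 + 1/36 - 1/49 + 1/64 ± ...
= -0.8229
(Full series converges to -π²/12 ≈ -0.8225)

S_33 = -0.8229


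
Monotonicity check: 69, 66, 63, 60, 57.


Differences: -3, -3, -3, -3
All differences < 0 → strictly DECREASING

Monotonically decreasing


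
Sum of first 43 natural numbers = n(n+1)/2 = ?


n(n+1)/2 = 43×44/2 = 1892/2 = 946

Σk = 946


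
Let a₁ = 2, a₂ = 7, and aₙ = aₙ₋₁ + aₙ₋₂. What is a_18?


Computing iteratively: 2, 7, 9, 16, 25, 41, 66, 107, 173, 280, 453, 733, ...
a_18 = 13153

a_18 = 13153


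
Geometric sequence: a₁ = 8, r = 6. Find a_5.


aₙ = a₁·r^(n-1)
= 8×6^4
= 8×1296
= 10368

a_5 = 10368


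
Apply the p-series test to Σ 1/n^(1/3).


p-series test: Σ c/n^p converges if p > 1, diverges if p ≤ 1 (constant c > 0 doesn't affect convergence).
p = 1/3
1/3 ≤ 1 → DIVERGES

Diverges (p = 1/3 ≤ 1)


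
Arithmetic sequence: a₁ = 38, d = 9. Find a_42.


aₙ = a₁ + (n-1)d
= 38 + (42-1)×9
= 38 + 369
= 407

a_42 = 407


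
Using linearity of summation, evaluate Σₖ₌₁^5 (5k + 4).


Σ(5k+4) = 5·Σk + 4·n
= 5·15 + 4·5
= 75 + 20 = 95

Σ = 95


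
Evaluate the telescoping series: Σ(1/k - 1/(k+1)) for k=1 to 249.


Telescoping: adjacent terms cancel.
= 1/1 - 1/250
= 1 - 1/250 = 249/250

Sum = 249/250


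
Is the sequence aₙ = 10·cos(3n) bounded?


For all n, -1 ≤ cos(3n) ≤ 1, so -10 ≤ 10·cos(3n) ≤ 10
Lower bound: -10, Upper bound: 10
The sequence IS bounded

Bounded (-10 ≤ aₙ ≤ 10)


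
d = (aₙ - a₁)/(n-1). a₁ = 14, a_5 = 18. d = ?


d = (aₙ - a₁)/(n-1)
= (18 - 14)/(5-1)
= 4/4 = 1

d = 1


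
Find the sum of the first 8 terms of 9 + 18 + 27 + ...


aₙ = 9 + (8-1)×9 = 72
Sₙ = n(a₁+aₙ)/2 = 8×(9+72)/2
= 8×81/2 = 324

S_8 = 324


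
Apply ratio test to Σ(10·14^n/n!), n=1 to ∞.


aₙ = 10·14^n/n!
a_{n+1}/aₙ = 14^(n+1)/(n+1)! × n!/14^n  (constant 10 cancels)
= 14/(n+1)
L = lim(n→∞) 14/(n+1) = 0
L < 1 → series CONVERGES

Converges (ratio test: L = 0 < 1)


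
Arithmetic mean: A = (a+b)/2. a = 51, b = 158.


AM = (51 + 158)/2 = 209/2 = 104.5

AM = 104.5


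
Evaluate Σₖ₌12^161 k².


Σₖ₌12^161 k² = Σₖ₌₁^161 k² − Σₖ₌₁^11 k²
= 161·162·323/6 − 11·12·23/6
= 1404081 − 506 = 1403575

Σk² = 1403575


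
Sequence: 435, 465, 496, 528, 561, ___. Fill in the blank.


Pattern: triangular numbers: n(n+1)/2
Terms: 435, 465, 496, 528, 561
Next term = 595

Next term = 595


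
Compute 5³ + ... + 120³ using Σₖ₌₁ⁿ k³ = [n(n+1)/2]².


Σₖ₌5^120 k³ = [120·121/2]² − [4·5/2]²
= 52707600 − 100 = 52707500

Σk³ = 52707500


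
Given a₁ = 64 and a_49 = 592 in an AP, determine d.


d = (aₙ - a₁)/(n-1)
= (592 - 64)/(49-1)
= 528/48 = 11

d = 11


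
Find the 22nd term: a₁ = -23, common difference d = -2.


aₙ = a₁ + (n-1)d
= -23 + (22-1)×-2
= -23 - 42
= -65

a_22 = -65


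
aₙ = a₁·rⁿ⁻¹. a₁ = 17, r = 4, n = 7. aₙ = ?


aₙ = a₁·r^(n-1)
= 17×4^6
= 17×4096
= 69632

a_7 = 69632


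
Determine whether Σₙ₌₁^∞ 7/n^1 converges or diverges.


p-series test: Σ c/n^p converges if p > 1, diverges if p ≤ 1 (constant c > 0 doesn't affect convergence).
p = 1
1 ≤ 1 → DIVERGES

Diverges (p = 1 ≤ 1)


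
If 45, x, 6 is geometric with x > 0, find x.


GM = √(45×6) = √270 = 16.4317

GM = 16.4317


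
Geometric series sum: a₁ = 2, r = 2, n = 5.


Sₙ = 2×(2^5 - 1)/(2 - 1)
= 2×(32 - 1)/1
= 2×31/1
= 62

S_5 = 62


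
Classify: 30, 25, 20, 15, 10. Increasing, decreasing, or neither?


Differences: -5, -5, -5, -5
All differences < 0 → strictly DECREASING

Monotonically decreasing


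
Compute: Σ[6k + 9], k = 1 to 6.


Σ(6k+9) = 6·Σk + 9·n
= 6·21 + 9·6
= 126 + 54 = 180

Σ = 180


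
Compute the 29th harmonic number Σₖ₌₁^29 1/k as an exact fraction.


H_29 = 1/1 + 1/2 + 1/3 + ... + 1/29
= 9227046511387/2329089562800
≈ 3.9617

H_29 = 9227046511387/2329089562800 ≈ 3.9617


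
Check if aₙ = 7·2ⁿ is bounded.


aₙ = 7·2ⁿ → as n→∞, aₙ→∞ (since base 2 > 1)
No finite upper bound exists
The sequence is UNBOUNDED

Unbounded (aₙ → ∞ as n → ∞)


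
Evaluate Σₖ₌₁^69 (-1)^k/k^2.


S = -1 + 1/4 - 1/9 + 1/16 - 1/25 + 1/36 - 1/49 + 1/64 ± ...
= -0.8226
(Full series converges to -π²/12 ≈ -0.8225)

S_69 = -0.8226


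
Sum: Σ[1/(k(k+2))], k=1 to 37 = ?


1/(k(k+2)) = (1/2)·(1/k - 1/(k+2)) (partial fractions)
Telescoping: Σ = (1/2)·(1 + 1/2 - 1/38 - 1/39) = 1073/1482

Sum = 1073/1482


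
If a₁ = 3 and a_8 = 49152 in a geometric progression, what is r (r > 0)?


r^(n-1) = aₙ/a₁
r^7 = 49152/3 = 16384
r = 16384^(1/7)
= 4

r = 4


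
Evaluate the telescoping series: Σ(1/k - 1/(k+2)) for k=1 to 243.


Telescoping with gap 2: two head and two tail terms survive.
= (1 + 1/2) - (1/244 + 1/245)
= 3/2 - 1/244 - 1/245 = 89181/59780

Sum = 89181/59780


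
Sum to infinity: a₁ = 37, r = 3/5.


S∞ = a₁/(1-r) = 37/(1 - 3/5)
= 37/(2/5)
= 185/2

S∞ = 185/2


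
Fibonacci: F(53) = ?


Fibonacci sequence: 1, 1, 2, 3, 5, 8, 13, 21, 34, 55, 89, ...
F(53) = 53316291173

F(53) = 53316291173


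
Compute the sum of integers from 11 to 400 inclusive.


Σₖ₌11^400 k = Σₖ₌₁^400 k − Σₖ₌₁^10 k
= 400·401/2 − 10·11/2
= 80200 − 55 = 80145

Σk = 80145


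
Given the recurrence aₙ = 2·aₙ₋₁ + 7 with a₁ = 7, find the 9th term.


Computing step by step:
a_1 = 7
a_2 = 21
a_3 = 49
a_4 = 105
a_5 = 217
a_6 = 441
a_7 = 889
a_8 = 1785
a_9 = 3577


a_9 = 3577


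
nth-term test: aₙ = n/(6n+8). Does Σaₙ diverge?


lim(n→∞) n/(6n+8) = 1/6 = 1/6  (divide numerator and denominator by n)
lim aₙ = 1/6 ≠ 0 → series DIVERGES

Diverges (lim aₙ = 1/6 ≠ 0)


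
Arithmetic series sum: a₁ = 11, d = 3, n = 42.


aₙ = 11 + (42-1)×3 = 134
Sₙ = n(a₁+aₙ)/2 = 42×(11+134)/2
= 42×145/2 = 3045

S_42 = 3045


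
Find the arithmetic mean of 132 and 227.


AM = (132 + 227)/2 = 359/2 = 179.5

AM = 179.5


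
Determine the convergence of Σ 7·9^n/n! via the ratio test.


aₙ = 7·9^n/n!
a_{n+1}/aₙ = 9^(n+1)/(n+1)! × n!/9^n  (constant 7 cancels)
= 9/(n+1)
L = lim(n→∞) 9/(n+1) = 0
L < 1 → series CONVERGES

Converges (ratio test: L = 0 < 1)


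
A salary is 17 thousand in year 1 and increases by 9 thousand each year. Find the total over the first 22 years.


aₙ = 17 + (22-1)×9 = 206
Sₙ = n(a₁+aₙ)/2 = 22×(17+206)/2
= 22×223/2 = 2453

S_22 = 2453


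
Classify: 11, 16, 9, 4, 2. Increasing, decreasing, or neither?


Differences: 5, -7, -5, -2
Difference at position 1 is +5 (> 0) but position 2 is -7 (< 0) — sequence both rises and falls
→ NOT monotonic

Not monotonic


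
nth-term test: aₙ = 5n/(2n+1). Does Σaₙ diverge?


lim(n→∞) 5n/(2n+1) = 5/2 = 5/2  (divide numerator and denominator by n)
lim aₙ = 5/2 ≠ 0 → series DIVERGES

Diverges (lim aₙ = 5/2 ≠ 0)


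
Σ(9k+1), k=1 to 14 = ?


Σ(9k+1) = 9·Σk + 1·n
= 9·105 + 1·14
= 945 + 14 = 959

Σ = 959


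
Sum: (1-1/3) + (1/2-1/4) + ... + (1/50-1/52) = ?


Telescoping with gap 2: two head and two tail terms survive.
= (1 + 1/2) - (1/51 + 1/52)
= 3/2 - 1/51 - 1/52 = 3875/2652

Sum = 3875/2652


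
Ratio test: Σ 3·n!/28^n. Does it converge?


aₙ = 3·n!/28^n
a_{n+1}/aₙ = (n+1)!/28^(n+1) × 28^n/n!  (constant 3 cancels)
= (n+1)/28
L = lim(n→∞) (n+1)/28 = ∞
L > 1 → series DIVERGES

Diverges (ratio test: L = ∞ > 1)


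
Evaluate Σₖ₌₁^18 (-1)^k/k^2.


S = -1 + 1/4 - 1/9 + 1/16 - 1/25 + 1/36 - 1/49 + 1/64 ± ...
= -0.821
(Full series converges to -π²/12 ≈ -0.8225)

S_18 = -0.821


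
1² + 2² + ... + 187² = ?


n = 187
n(n+1)(2n+1)/6 = 187×188×375/6
= 13183500/6 = 2197250

Σk² = 2197250


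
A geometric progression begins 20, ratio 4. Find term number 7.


aₙ = a₁·r^(n-1)
= 20×4^6
= 20×4096
= 81920

a_7 = 81920


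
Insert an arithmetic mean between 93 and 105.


AM = (93 + 105)/2 = 198/2 = 99

AM = 99


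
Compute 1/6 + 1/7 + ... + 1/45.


Σₖ₌6^45 1/k = 1/6 + 1/7 + 1/8 + ... + 1/45
= 2841505942647531667/1345655451257488800
≈ 2.1116

Sum = 2841505942647531667/1345655451257488800 ≈ 2.1116


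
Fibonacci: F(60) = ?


Fibonacci sequence: 1, 1, 2, 3, 5, 8, 13, 21, 34, 55, 89, ...
F(60) = 1548008755920

F(60) = 1548008755920


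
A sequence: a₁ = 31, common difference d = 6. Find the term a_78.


aₙ = a₁ + (n-1)d
= 31 + (78-1)×6
= 31 + 462
= 493

a_78 = 493


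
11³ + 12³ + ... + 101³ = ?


Σₖ₌11^101 k³ = [101·102/2]² − [10·11/2]²
= 26532801 − 3025 = 26529776

Σk³ = 26529776


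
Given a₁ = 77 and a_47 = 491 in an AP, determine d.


d = (aₙ - a₁)/(n-1)
= (491 - 77)/(47-1)
= 414/46 = 9

d = 9


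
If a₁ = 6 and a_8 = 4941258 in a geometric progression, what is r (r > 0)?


r^(n-1) = aₙ/a₁
r^7 = 4941258/6 = 823543
r = 823543^(1/7)
= 7

r = 7


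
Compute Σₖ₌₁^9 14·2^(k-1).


Sₙ = 14×(2^9 - 1)/(2 - 1)
= 14×(512 - 1)/1
= 14×511/1
= 7154

S_9 = 7154


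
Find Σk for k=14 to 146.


Σₖ₌14^146 k = Σₖ₌₁^146 k − Σₖ₌₁^13 k
= 146·147/2 − 13·14/2
= 10731 − 91 = 10640

Σk = 10640


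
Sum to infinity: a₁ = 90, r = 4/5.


S∞ = a₁/(1-r) = 90/(1 - 4/5)
= 90/(1/5)
= 450

S∞ = 450


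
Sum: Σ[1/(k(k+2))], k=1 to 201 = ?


1/(k(k+2)) = (1/2)·(1/k - 1/(k+2)) (partial fractions)
Telescoping: Σ = (1/2)·(1 + 1/2 - 1/202 - 1/203) = 15276/20503

Sum = 15276/20503


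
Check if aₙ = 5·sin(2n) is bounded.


For all n, -1 ≤ sin(2n) ≤ 1, so -5 ≤ 5·sin(2n) ≤ 5
Lower bound: -5, Upper bound: 5
The sequence IS bounded

Bounded (-5 ≤ aₙ ≤ 5)


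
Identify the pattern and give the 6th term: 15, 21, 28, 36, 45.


Pattern: triangular numbers: n(n+1)/2
Terms: 15, 21, 28, 36, 45
Next term = 55

Next term = 55


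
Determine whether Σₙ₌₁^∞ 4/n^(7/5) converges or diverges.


p-series test: Σ c/n^p converges if p > 1, diverges if p ≤ 1 (constant c > 0 doesn't affect convergence).
p = 7/5
7/5 > 1 → CONVERGES

Converges (p = 7/5 > 1)


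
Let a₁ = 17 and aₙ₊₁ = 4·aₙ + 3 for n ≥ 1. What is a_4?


Computing step by step:
a_1 = 17
a_2 = 71
a_3 = 287
a_4 = 1151


a_4 = 1151


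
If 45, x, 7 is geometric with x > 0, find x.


GM = √(45×7) = √315 = 17.7482

GM = 17.7482


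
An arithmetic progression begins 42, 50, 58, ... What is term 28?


aₙ = a₁ + (n-1)d
= 42 + (28-1)×8
= 42 + 216
= 258

a_28 = 258


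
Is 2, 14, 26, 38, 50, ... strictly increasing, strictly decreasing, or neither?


Differences: 12, 12, 12, 12
All differences > 0 → strictly INCREASING

Monotonically increasing


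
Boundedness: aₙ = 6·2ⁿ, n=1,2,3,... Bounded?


aₙ = 6·2ⁿ → as n→∞, aₙ→∞ (since base 2 > 1)
No finite upper bound exists
The sequence is UNBOUNDED

Unbounded (aₙ → ∞ as n → ∞)


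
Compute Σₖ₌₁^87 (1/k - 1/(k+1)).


Telescoping: adjacent terms cancel.
= 1/1 - 1/88
= 1 - 1/88 = 87/88

Sum = 87/88


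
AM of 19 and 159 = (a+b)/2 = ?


AM = (19 + 159)/2 = 178/2 = 89

AM = 89


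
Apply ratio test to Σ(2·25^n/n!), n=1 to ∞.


aₙ = 2·25^n/n!
a_{n+1}/aₙ = 25^(n+1)/(n+1)! × n!/25^n  (constant 2 cancels)
= 25/(n+1)
L = lim(n→∞) 25/(n+1) = 0
L < 1 → series CONVERGES

Converges (ratio test: L = 0 < 1)


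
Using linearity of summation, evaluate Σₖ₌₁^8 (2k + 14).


Σ(2k+14) = 2·Σk + 14·n
= 2·36 + 14·8
= 72 + 112 = 184

Σ = 184


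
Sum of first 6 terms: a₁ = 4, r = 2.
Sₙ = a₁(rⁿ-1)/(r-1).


Sₙ = 4×(2^6 - 1)/(2 - 1)
= 4×(64 - 1)/1
= 4×63/1
= 252

S_6 = 252


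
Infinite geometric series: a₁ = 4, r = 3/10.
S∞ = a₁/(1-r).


S∞ = a₁/(1-r) = 4/(1 - 3/10)
= 4/(7/10)
= 40/7

S∞ = 40/7


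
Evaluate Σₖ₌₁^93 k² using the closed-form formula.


n = 93
n(n+1)(2n+1)/6 = 93×94×187/6
= 1634754/6 = 272459

Σk² = 272459


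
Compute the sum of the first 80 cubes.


n(n+1)/2 = 80×81/2 = 3240
Σk³ = 3240² = 10497600

Σk³ = 10497600


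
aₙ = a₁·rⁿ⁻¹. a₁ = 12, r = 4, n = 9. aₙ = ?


aₙ = a₁·r^(n-1)
= 12×4^8
= 12×65536
= 786432

a_9 = 786432


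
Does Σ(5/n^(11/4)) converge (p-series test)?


p-series test: Σ c/n^p converges if p > 1, diverges if p ≤ 1 (constant c > 0 doesn't affect convergence).
p = 11/4
11/4 > 1 → CONVERGES

Converges (p = 11/4 > 1)


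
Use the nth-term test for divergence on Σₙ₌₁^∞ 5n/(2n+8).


lim(n→∞) 5n/(2n+8) = 5/2 = 5/2  (divide numerator and denominator by n)
lim aₙ = 5/2 ≠ 0 → series DIVERGES

Diverges (lim aₙ = 5/2 ≠ 0)


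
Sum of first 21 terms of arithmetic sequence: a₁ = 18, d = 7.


aₙ = 18 + (21-1)×7 = 158
Sₙ = n(a₁+aₙ)/2 = 21×(18+158)/2
= 21×176/2 = 1848

S_21 = 1848


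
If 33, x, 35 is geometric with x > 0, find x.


GM = √(33×35) = √1155 = 33.9853

GM = 33.9853


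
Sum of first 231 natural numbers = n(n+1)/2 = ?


n(n+1)/2 = 231×232/2 = 53592/2 = 26796

Σk = 26796


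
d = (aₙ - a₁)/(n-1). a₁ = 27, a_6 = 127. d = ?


d = (aₙ - a₁)/(n-1)
= (127 - 27)/(6-1)
= 100/5 = 20

d = 20


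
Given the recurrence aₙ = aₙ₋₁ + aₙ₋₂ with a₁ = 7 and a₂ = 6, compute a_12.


Computing iteratively: 7, 6, 13, 19, 32, 51, 83, 134, 217, 351, 568, 919
a_12 = 919

a_12 = 919


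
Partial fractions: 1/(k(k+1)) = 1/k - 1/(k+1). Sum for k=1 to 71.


1/(k(k+1)) = 1/k - 1/(k+1) (partial fractions)
Telescoping: Σ = 1 - 1/72 = 71/72

Sum = 71/72


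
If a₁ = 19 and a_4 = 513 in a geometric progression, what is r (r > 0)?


r^(n-1) = aₙ/a₁
r^3 = 513/19 = 27
r = 27^(1/3)
= 3

r = 3


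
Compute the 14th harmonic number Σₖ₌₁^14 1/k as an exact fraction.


H_14 = 1/1 + 1/2 + 1/3 + ... + 1/14
= 1171733/360360
≈ 3.2516

H_14 = 1171733/360360 ≈ 3.2516


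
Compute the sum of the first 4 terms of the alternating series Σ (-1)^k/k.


S = -1 + 1/2 - 1/3 + 1/4
= -0.5833
(Full series converges to -ln(2) ≈ -0.6931)

S_4 = -0.5833


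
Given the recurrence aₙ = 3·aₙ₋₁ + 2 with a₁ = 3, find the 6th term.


Computing step by step:
a_1 = 3
a_2 = 11
a_3 = 35
a_4 = 107
a_5 = 323
a_6 = 971


a_6 = 971


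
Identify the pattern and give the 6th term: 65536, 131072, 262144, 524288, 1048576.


Pattern: powers of 2: 2ⁿ
Terms: 65536, 131072, 262144, 524288, 1048576
Next term = 2097152

Next term = 2097152


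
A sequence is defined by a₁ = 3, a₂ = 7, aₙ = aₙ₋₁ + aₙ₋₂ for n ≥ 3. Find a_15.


Computing iteratively: 3, 7, 10, 17, 27, 44, 71, 115, 186, 301, 487, 788, ...
a_15 = 3338

a_15 = 3338


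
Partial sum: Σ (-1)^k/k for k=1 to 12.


S = -1 + 1/2 - 1/3 + 1/4 - 1/5 + 1/6 - 1/7 + 1/8 ± ...
= -0.6532
(Full series converges to -ln(2) ≈ -0.6931)

S_12 = -0.6532


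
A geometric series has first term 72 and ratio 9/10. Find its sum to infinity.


S∞ = a₁/(1-r) = 72/(1 - 9/10)
= 72/(1/10)
= 720

S∞ = 720


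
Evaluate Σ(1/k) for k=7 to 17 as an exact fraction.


Σₖ₌7^17 1/k = 1/7 + 1/8 + 1/9 + ... + 1/17
= 2424847/2450448
≈ 0.9896

Sum = 2424847/2450448 ≈ 0.9896


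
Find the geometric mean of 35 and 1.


GM = √(35×1) = √35 = 5.9161

GM = 5.9161


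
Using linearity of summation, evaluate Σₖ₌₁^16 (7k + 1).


Σ(7k+1) = 7·Σk + 1·n
= 7·136 + 1·16
= 952 + 16 = 968

Σ = 968


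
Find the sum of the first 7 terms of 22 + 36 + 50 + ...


aₙ = 22 + (7-1)×14 = 106
Sₙ = n(a₁+aₙ)/2 = 7×(22+106)/2
= 7×128/2 = 448

S_7 = 448


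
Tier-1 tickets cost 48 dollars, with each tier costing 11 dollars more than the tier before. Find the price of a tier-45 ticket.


aₙ = a₁ + (n-1)d
= 48 + (45-1)×11
= 48 + 484
= 532

a_45 = 532


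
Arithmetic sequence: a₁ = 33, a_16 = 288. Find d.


d = (aₙ - a₁)/(n-1)
= (288 - 33)/(16-1)
= 255/15 = 17

d = 17


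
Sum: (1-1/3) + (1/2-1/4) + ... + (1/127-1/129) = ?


Telescoping with gap 2: two head and two tail terms survive.
= (1 + 1/2) - (1/128 + 1/129)
= 3/2 - 1/128 - 1/129 = 24511/16512

Sum = 24511/16512


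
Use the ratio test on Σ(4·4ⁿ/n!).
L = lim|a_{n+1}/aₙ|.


aₙ = 4·4^n/n!
a_{n+1}/aₙ = 4^(n+1)/(n+1)! × n!/4^n  (constant 4 cancels)
= 4/(n+1)
L = lim(n→∞) 4/(n+1) = 0
L < 1 → series CONVERGES

Converges (ratio test: L = 0 < 1)


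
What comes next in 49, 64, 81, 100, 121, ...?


Pattern: perfect squares: n²
Terms: 49, 64, 81, 100, 121
Next term = 144

Next term = 144


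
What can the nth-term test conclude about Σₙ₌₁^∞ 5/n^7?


lim(n→∞) 5/n^7 = 0
lim aₙ = 0 → nth-term test is INCONCLUSIVE
(Need other tests; this is actually a convergent p-series with p=7 > 1)

Inconclusive (lim aₙ = 0; need another test)


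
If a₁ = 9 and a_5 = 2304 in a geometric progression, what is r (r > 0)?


r^(n-1) = aₙ/a₁
r^4 = 2304/9 = 256
r = 256^(1/4)
= ±4; taking r > 0 gives r = 4

r = 4


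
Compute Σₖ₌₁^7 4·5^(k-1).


Sₙ = 4×(5^7 - 1)/(5 - 1)
= 4×(78125 - 1)/4
= 4×78124/4
= 78124

S_7 = 78124


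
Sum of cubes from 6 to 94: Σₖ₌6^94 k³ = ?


Σₖ₌6^94 k³ = [94·95/2]² − [5·6/2]²
= 19936225 − 225 = 19936000

Σk³ = 19936000


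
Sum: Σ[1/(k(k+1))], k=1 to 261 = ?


1/(k(k+1)) = 1/k - 1/(k+1) (partial fractions)
Telescoping: Σ = 1 - 1/262 = 261/262

Sum = 261/262


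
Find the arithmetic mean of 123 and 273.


AM = (123 + 273)/2 = 396/2 = 198

AM = 198


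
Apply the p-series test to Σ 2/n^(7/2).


p-series test: Σ c/n^p converges if p > 1, diverges if p ≤ 1 (constant c > 0 doesn't affect convergence).
p = 7/2
7/2 > 1 → CONVERGES

Converges (p = 7/2 > 1)


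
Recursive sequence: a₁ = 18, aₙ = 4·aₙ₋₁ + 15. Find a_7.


Computing step by step:
a_1 = 18
a_2 = 87
a_3 = 363
a_4 = 1467
a_5 = 5883
a_6 = 23547
a_7 = 94203


a_7 = 94203


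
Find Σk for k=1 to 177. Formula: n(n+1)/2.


n(n+1)/2 = 177×178/2 = 31506/2 = 15753

Σk = 15753


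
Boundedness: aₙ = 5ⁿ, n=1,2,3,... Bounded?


aₙ = 5ⁿ → as n→∞, aₙ→∞ (since base 5 > 1)
No finite upper bound exists
The sequence is UNBOUNDED

Unbounded (aₙ → ∞ as n → ∞)


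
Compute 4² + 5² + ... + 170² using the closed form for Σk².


Σₖ₌4^170 k² = Σₖ₌₁^170 k² − Σₖ₌₁^3 k²
= 170·171·341/6 − 3·4·7/6
= 1652145 − 14 = 1652131

Σk² = 1652131


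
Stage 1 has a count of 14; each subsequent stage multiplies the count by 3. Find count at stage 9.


aₙ = a₁·r^(n-1)
= 14×3^8
= 14×6561
= 91854

a_9 = 91854


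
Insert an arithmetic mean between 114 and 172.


AM = (114 + 172)/2 = 286/2 = 143

AM = 143


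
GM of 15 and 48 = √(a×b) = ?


GM = √(15×48) = √720 = 26.8328

GM = 26.8328


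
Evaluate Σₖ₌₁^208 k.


n(n+1)/2 = 208×209/2 = 43472/2 = 21736

Σk = 21736


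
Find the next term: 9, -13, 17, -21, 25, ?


Pattern: alternating sign, magnitude arithmetic (d=4)
Terms: 9, -13, 17, -21, 25
Next term = -29

Next term = -29


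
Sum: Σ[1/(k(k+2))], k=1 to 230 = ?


1/(k(k+2)) = (1/2)·(1/k - 1/(k+2)) (partial fractions)
Telescoping: Σ = (1/2)·(1 + 1/2 - 1/231 - 1/232) = 79925/107184

Sum = 79925/107184


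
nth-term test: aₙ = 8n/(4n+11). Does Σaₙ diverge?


lim(n→∞) 8n/(4n+11) = 8/4 = 2  (divide numerator and denominator by n)
lim aₙ = 2 ≠ 0 → series DIVERGES

Diverges (lim aₙ = 2 ≠ 0)


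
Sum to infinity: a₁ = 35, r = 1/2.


S∞ = a₁/(1-r) = 35/(1 - 1/2)
= 35/(1/2)
= 70

S∞ = 70


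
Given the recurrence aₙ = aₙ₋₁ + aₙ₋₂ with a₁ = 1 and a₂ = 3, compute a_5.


Computing iteratively: 1, 3, 4, 7, 11
a_5 = 11

a_5 = 11


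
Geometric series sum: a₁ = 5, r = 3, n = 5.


Sₙ = 5×(3^5 - 1)/(3 - 1)
= 5×(243 - 1)/2
= 5×242/2
= 605

S_5 = 605


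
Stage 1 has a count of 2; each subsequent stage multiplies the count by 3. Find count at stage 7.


aₙ = a₁·r^(n-1)
= 2×3^6
= 2×729
= 1458

a_7 = 1458


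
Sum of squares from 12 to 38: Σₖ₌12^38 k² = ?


Σₖ₌12^38 k² = Σₖ₌₁^38 k² − Σₖ₌₁^11 k²
= 38·39·77/6 − 11·12·23/6
= 19019 − 506 = 18513

Σk² = 18513


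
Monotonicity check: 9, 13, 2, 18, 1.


Differences: 4, -11, 16, -17
Difference at position 1 is +4 (> 0) but position 2 is -11 (< 0) — sequence both rises and falls
→ NOT monotonic

Not monotonic


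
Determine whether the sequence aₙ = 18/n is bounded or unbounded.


a₁ = 18, a₂ = 18/2, a₃ = 18/3, ...
0 < aₙ ≤ 18 for all n ≥ 1
Lower bound: 0, Upper bound: 18
The sequence IS bounded

Bounded (0 < aₙ ≤ 18)


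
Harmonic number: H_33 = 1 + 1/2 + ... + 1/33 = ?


H_33 = 1/1 + 1/2 + 1/3 + ... + 1/33
= 53676090078349/13127595717600
≈ 4.0888

H_33 = 53676090078349/13127595717600 ≈ 4.0888


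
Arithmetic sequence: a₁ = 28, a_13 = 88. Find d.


d = (aₙ - a₁)/(n-1)
= (88 - 28)/(13-1)
= 60/12 = 5

d = 5


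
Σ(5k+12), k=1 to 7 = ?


Σ(5k+12) = 5·Σk + 12·n
= 5·28 + 12·7
= 140 + 84 = 224

Σ = 224


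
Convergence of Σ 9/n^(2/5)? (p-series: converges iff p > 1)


p-series test: Σ c/n^p converges if p > 1, diverges if p ≤ 1 (constant c > 0 doesn't affect convergence).
p = 2/5
2/5 ≤ 1 → DIVERGES

Diverges (p = 2/5 ≤ 1)


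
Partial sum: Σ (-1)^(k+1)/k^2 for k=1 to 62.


S = 1 - 1/4 + 1/9 - 1/16 + 1/25 - 1/36 + 1/49 - 1/64 ± ...
= 0.8223
(Full series converges to +π²/12 ≈ +0.8225)

S_62 = 0.8223


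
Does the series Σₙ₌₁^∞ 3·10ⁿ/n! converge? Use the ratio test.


aₙ = 3·10^n/n!
a_{n+1}/aₙ = 10^(n+1)/(n+1)! × n!/10^n  (constant 3 cancels)
= 10/(n+1)
L = lim(n→∞) 10/(n+1) = 0
L < 1 → series CONVERGES

Converges (ratio test: L = 0 < 1)


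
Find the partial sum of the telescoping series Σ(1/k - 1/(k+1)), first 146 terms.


Telescoping: adjacent terms cancel.
= 1/1 - 1/147
= 1 - 1/147 = 146/147

Sum = 146/147


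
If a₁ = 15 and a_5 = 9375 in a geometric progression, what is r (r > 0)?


r^(n-1) = aₙ/a₁
r^4 = 9375/15 = 625
r = 625^(1/4)
= ±5; taking r > 0 gives r = 5

r = 5


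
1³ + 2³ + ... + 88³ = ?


n(n+1)/2 = 88×89/2 = 3916
Σk³ = 3916² = 15335056

Σk³ = 15335056


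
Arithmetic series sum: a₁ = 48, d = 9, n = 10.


aₙ = 48 + (10-1)×9 = 129
Sₙ = n(a₁+aₙ)/2 = 10×(48+129)/2
= 10×177/2 = 885

S_10 = 885


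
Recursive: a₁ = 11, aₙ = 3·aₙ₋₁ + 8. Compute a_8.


Computing step by step:
a_1 = 11
a_2 = 41
a_3 = 131
a_4 = 401
a_5 = 1211
a_6 = 3641
a_7 = 10931
a_8 = 32801


a_8 = 32801


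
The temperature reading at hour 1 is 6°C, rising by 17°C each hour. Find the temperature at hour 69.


aₙ = a₁ + (n-1)d
= 6 + (69-1)×17
= 6 + 1156
= 1162

a_69 = 1162


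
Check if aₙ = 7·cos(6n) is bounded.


For all n, -1 ≤ cos(6n) ≤ 1, so -7 ≤ 7·cos(6n) ≤ 7
Lower bound: -7, Upper bound: 7
The sequence IS bounded

Bounded (-7 ≤ aₙ ≤ 7)


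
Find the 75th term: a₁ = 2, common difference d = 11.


aₙ = a₁ + (n-1)d
= 2 + (75-1)×11
= 2 + 814
= 816

a_75 = 816


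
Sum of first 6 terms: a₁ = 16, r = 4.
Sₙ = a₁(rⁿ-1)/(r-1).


Sₙ = 16×(4^6 - 1)/(4 - 1)
= 16×(4096 - 1)/3
= 16×4095/3
= 21840

S_6 = 21840


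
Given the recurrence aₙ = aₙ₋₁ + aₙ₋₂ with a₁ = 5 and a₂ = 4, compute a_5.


Computing iteratively: 5, 4, 9, 13, 22
a_5 = 22

a_5 = 22


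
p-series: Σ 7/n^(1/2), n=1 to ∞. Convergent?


p-series test: Σ c/n^p converges if p > 1, diverges if p ≤ 1 (constant c > 0 doesn't affect convergence).
p = 1/2
1/2 ≤ 1 → DIVERGES

Diverges (p = 1/2 ≤ 1)


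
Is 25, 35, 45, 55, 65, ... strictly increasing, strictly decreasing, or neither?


Differences: 10, 10, 10, 10
All differences > 0 → strictly INCREASING

Monotonically increasing


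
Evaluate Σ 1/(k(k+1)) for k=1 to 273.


1/(k(k+1)) = 1/k - 1/(k+1) (partial fractions)
Telescoping: Σ = 1 - 1/274 = 273/274

Sum = 273/274


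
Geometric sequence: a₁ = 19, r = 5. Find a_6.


aₙ = a₁·r^(n-1)
= 19×5^5
= 19×3125
= 59375

a_6 = 59375


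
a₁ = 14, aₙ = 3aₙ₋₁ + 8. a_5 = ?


Computing step by step:
a_1 = 14
a_2 = 50
a_3 = 158
a_4 = 482
a_5 = 1454


a_5 = 1454


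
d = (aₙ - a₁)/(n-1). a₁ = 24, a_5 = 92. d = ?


d = (aₙ - a₁)/(n-1)
= (92 - 24)/(5-1)
= 68/4 = 17

d = 17


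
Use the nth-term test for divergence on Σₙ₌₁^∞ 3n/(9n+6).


lim(n→∞) 3n/(9n+6) = 3/9 = 1/3  (divide numerator and denominator by n)
lim aₙ = 1/3 ≠ 0 → series DIVERGES

Diverges (lim aₙ = 1/3 ≠ 0)


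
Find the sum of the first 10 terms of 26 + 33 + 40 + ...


aₙ = 26 + (10-1)×7 = 89
Sₙ = n(a₁+aₙ)/2 = 10×(26+89)/2
= 10×115/2 = 575

S_10 = 575


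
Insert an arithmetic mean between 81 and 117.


AM = (81 + 117)/2 = 198/2 = 99

AM = 99


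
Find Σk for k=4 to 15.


Σₖ₌4^15 k = Σₖ₌₁^15 k − Σₖ₌₁^3 k
= 15·16/2 − 3·4/2
= 120 − 6 = 114

Σk = 114


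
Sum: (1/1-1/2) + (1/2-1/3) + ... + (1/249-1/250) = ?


Telescoping: adjacent terms cancel.
= 1/1 - 1/250
= 1 - 1/250 = 249/250

Sum = 249/250


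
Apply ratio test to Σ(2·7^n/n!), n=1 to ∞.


aₙ = 2·7^n/n!
a_{n+1}/aₙ = 7^(n+1)/(n+1)! × n!/7^n  (constant 2 cancels)
= 7/(n+1)
L = lim(n→∞) 7/(n+1) = 0
L < 1 → series CONVERGES

Converges (ratio test: L = 0 < 1)


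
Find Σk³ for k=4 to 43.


Σₖ₌4^43 k³ = [43·44/2]² − [3·4/2]²
= 894916 − 36 = 894880

Σk³ = 894880


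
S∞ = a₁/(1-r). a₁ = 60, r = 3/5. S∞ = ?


S∞ = a₁/(1-r) = 60/(1 - 3/5)
= 60/(2/5)
= 150

S∞ = 150


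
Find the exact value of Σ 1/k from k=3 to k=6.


Σₖ₌3^6 1/k = 1/3 + 1/4 + 1/5 + 1/6
= 19/20
≈ 0.95

Sum = 19/20 ≈ 0.95


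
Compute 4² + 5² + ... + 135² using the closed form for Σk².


Σₖ₌4^135 k² = Σₖ₌₁^135 k² − Σₖ₌₁^3 k²
= 135·136·271/6 − 3·4·7/6
= 829260 − 14 = 829246

Σk² = 829246


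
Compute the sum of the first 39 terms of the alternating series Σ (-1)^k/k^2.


S = -1 + 1/4 - 1/9 + 1/16 - 1/25 + 1/36 - 1/49 + 1/64 ± ...
= -0.8228
(Full series converges to -π²/12 ≈ -0.8225)

S_39 = -0.8228


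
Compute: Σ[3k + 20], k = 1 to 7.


Σ(3k+20) = 3·Σk + 20·n
= 3·28 + 20·7
= 84 + 140 = 224

Σ = 224


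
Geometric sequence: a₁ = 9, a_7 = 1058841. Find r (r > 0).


r^(n-1) = aₙ/a₁
r^6 = 1058841/9 = 117649
r = 117649^(1/6)
= ±7; taking r > 0 gives r = 7

r = 7


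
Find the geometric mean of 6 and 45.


GM = √(6×45) = √270 = 16.4317

GM = 16.4317


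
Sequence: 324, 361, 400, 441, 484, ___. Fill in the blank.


Pattern: perfect squares: n²
Terms: 324, 361, 400, 441, 484
Next term = 529

Next term = 529


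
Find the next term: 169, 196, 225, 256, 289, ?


Pattern: perfect squares: n²
Terms: 169, 196, 225, 256, 289
Next term = 324

Next term = 324


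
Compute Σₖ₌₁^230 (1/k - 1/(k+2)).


Telescoping with gap 2: two head and two tail terms survive.
= (1 + 1/2) - (1/231 + 1/232)
= 3/2 - 1/231 - 1/232 = 79925/53592

Sum = 79925/53592


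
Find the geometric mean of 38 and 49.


GM = √(38×49) = √1862 = 43.1509

GM = 43.1509


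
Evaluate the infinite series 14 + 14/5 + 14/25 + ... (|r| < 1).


S∞ = a₁/(1-r) = 14/(1 - 1/5)
= 14/(4/5)
= 35/2

S∞ = 35/2


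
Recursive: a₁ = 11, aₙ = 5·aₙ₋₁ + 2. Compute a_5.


Computing step by step:
a_1 = 11
a_2 = 57
a_3 = 287
a_4 = 1437
a_5 = 7187


a_5 = 7187


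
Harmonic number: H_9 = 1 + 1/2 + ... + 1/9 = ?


H_9 = 1/1 + 1/2 + 1/3 + 1/4 + 1/5 + 1/6 + 1/7 + 1/8 + 1/9
= 7129/2520
≈ 2.829

H_9 = 7129/2520 ≈ 2.829


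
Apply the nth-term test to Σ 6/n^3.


lim(n→∞) 6/n^3 = 0
lim aₙ = 0 → nth-term test is INCONCLUSIVE
(Need other tests; this is actually a convergent p-series with p=3 > 1)

Inconclusive (lim aₙ = 0; need another test)


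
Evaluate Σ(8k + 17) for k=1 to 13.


Σ(8k+17) = 8·Σk + 17·n
= 8·91 + 17·13
= 728 + 221 = 949

Σ = 949


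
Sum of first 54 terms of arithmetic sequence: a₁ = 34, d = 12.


aₙ = 34 + (54-1)×12 = 670
Sₙ = n(a₁+aₙ)/2 = 54×(34+670)/2
= 54×704/2 = 19008

S_54 = 19008


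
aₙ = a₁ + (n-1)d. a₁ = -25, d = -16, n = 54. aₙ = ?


aₙ = a₁ + (n-1)d
= -25 + (54-1)×-16
= -25 - 848
= -873

a_54 = -873


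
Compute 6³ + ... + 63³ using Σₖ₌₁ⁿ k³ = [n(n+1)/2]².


Σₖ₌6^63 k³ = [63·64/2]² − [5·6/2]²
= 4064256 − 225 = 4064031

Σk³ = 4064031


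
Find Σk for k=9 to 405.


Σₖ₌9^405 k = Σₖ₌₁^405 k − Σₖ₌₁^8 k
= 405·406/2 − 8·9/2
= 82215 − 36 = 82179

Σk = 82179


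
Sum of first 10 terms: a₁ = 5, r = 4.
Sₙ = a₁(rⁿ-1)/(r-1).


Sₙ = 5×(4^10 - 1)/(4 - 1)
= 5×(1048576 - 1)/3
= 5×1048575/3
= 1747625

S_10 = 1747625


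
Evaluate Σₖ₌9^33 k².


Σₖ₌9^33 k² = Σₖ₌₁^33 k² − Σₖ₌₁^8 k²
= 33·34·67/6 − 8·9·17/6
= 12529 − 204 = 12325

Σk² = 12325


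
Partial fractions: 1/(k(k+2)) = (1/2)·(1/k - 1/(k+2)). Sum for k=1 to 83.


1/(k(k+2)) = (1/2)·(1/k - 1/(k+2)) (partial fractions)
Telescoping: Σ = (1/2)·(1 + 1/2 - 1/84 - 1/85) = 10541/14280

Sum = 10541/14280


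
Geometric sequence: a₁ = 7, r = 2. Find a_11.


aₙ = a₁·r^(n-1)
= 7×2^10
= 7×1024
= 7168

a_11 = 7168


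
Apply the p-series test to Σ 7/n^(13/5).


p-series test: Σ c/n^p converges if p > 1, diverges if p ≤ 1 (constant c > 0 doesn't affect convergence).
p = 13/5
13/5 > 1 → CONVERGES

Converges (p = 13/5 > 1)


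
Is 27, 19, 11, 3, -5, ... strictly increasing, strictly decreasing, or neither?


Differences: -8, -8, -8, -8
All differences < 0 → strictly DECREASING

Monotonically decreasing


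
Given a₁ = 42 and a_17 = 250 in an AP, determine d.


d = (aₙ - a₁)/(n-1)
= (250 - 42)/(17-1)
= 208/16 = 13

d = 13


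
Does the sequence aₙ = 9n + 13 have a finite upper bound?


aₙ = 9n + 13 → as n→∞, aₙ→∞
No finite upper bound exists
The sequence is UNBOUNDED

Unbounded (aₙ → ∞ as n → ∞)


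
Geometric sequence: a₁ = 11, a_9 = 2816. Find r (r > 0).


r^(n-1) = aₙ/a₁
r^8 = 2816/11 = 256
r = 256^(1/8)
= ±2; taking r > 0 gives r = 2

r = 2


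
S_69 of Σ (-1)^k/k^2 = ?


S = -1 + 1/4 - 1/9 + 1/16 - 1/25 + 1/36 - 1/49 + 1/64 ± ...
= -0.8226
(Full series converges to -π²/12 ≈ -0.8225)

S_69 = -0.8226


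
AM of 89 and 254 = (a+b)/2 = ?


AM = (89 + 254)/2 = 343/2 = 171.5

AM = 171.5


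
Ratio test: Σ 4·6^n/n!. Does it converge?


aₙ = 4·6^n/n!
a_{n+1}/aₙ = 6^(n+1)/(n+1)! × n!/6^n  (constant 4 cancels)
= 6/(n+1)
L = lim(n→∞) 6/(n+1) = 0
L < 1 → series CONVERGES

Converges (ratio test: L = 0 < 1)


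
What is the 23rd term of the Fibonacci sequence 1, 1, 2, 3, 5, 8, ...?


Fibonacci sequence: 1, 1, 2, 3, 5, 8, 13, 21, 34, 55, 89, ...
F(23) = 28657

F(23) = 28657


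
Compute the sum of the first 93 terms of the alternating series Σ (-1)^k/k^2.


S = -1 + 1/4 - 1/9 + 1/16 - 1/25 + 1/36 - 1/49 + 1/64 ± ...
= -0.8225
(Full series converges to -π²/12 ≈ -0.8225)

S_93 = -0.8225


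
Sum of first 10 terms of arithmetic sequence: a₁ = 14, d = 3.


aₙ = 14 + (10-1)×3 = 41
Sₙ = n(a₁+aₙ)/2 = 10×(14+41)/2
= 10×55/2 = 275

S_10 = 275


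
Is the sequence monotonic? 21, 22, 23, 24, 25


Differences: 1, 1, 1, 1
All differences > 0 → strictly INCREASING

Monotonically increasing


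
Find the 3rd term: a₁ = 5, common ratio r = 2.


aₙ = a₁·r^(n-1)
= 5×2^2
= 5×4
= 20

a_3 = 20


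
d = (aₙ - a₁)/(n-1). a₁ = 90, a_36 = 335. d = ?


d = (aₙ - a₁)/(n-1)
= (335 - 90)/(36-1)
= 245/35 = 7

d = 7


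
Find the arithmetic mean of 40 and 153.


AM = (40 + 153)/2 = 193/2 = 96.5

AM = 96.5


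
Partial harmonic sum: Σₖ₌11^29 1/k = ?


Σₖ₌11^29 1/k = 1/11 + 1/12 + 1/13 + ... + 1/29
= 2405217121297/2329089562800
≈ 1.0327

Sum = 2405217121297/2329089562800 ≈ 1.0327


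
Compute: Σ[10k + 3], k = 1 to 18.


Σ(10k+3) = 10·Σk + 3·n
= 10·171 + 3·18
= 1710 + 54 = 1764

Σ = 1764


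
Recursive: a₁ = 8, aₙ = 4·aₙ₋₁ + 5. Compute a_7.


Computing step by step:
a_1 = 8
a_2 = 37
a_3 = 153
a_4 = 617
a_5 = 2473
a_6 = 9897
a_7 = 39593


a_7 = 39593
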